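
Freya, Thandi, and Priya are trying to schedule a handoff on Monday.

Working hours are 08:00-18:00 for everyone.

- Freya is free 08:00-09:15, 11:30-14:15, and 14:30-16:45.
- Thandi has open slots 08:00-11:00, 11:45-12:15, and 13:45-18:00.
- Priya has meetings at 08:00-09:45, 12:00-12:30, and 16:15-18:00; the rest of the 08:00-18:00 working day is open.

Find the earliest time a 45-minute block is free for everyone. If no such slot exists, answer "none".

14:30

Priya free within 08:00–18:00: 09:45–12:00, 12:30–16:15.
Freya ∩ Thandi: 08:00–09:15, 11:45–12:15, 13:45–14:15, 14:30–16:45.
Freya ∩ Thandi ∩ Priya: 11:45–12:00, 13:45–14:15, 14:30–16:15.
Windows ≥ 45 min: 14:30–16:15.
Earliest such window starts at 14:30.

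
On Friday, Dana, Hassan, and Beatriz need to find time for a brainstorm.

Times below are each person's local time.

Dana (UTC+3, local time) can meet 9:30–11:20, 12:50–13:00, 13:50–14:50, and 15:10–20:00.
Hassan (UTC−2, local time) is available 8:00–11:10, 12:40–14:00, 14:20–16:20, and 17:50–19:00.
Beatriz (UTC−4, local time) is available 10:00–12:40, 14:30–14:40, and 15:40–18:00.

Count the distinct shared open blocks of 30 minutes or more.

1

Dana → UTC: 06:30–08:20, 09:50–10:00, 10:50–11:50, 12:10–17:00.
Hassan → UTC: 10:00–13:10, 14:40–16:00, 16:20–18:20, 19:50–21:00.
Beatriz → UTC: 14:00–16:40, 18:30–18:40, 19:40–22:00.
Dana ∩ Hassan: 10:50–11:50, 12:10–13:10, 14:40–16:00, 16:20–17:00.
Dana ∩ Hassan ∩ Beatriz: 14:40–16:00, 16:20–16:40.
Windows ≥ 30 min: 14:40–16:00.
That's 1 window.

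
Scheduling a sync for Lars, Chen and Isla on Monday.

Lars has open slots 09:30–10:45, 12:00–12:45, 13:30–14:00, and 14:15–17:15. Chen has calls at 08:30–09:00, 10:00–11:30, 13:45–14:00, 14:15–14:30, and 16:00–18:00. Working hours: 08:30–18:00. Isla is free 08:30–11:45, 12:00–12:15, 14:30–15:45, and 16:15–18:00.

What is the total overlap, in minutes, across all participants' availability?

Chen free within 08:30–18:00: 09:00–10:00, 11:30–13:45, 14:00–14:15, 14:30–16:00.
Lars ∩ Chen: 09:30–10:00, 12:00–12:45, 13:30–13:45, 14:30–16:00.
Lars ∩ Chen ∩ Isla: 09:30–10:00, 12:00–12:15, 14:30–15:45.
Total common minutes: 30 + 15 + 75 = 120.

120 minutes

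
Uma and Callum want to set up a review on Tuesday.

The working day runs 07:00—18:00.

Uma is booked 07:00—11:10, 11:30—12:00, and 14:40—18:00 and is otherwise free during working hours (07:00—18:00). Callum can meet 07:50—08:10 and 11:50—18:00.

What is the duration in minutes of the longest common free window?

Uma free within 07:00–18:00: 11:10–11:30, 12:00–14:40.
Uma ∩ Callum: 12:00–14:40.
Single common window of 160 minutes.

160 minutes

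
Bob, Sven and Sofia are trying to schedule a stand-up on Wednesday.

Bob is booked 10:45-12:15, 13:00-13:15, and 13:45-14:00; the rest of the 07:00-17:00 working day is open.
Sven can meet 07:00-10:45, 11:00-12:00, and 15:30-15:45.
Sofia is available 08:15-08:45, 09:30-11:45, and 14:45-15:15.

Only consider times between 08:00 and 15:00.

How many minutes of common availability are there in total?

105 minutes

Bob free within 07:00–17:00: 07:00–10:45, 12:15–13:00, 13:15–13:45, 14:00–17:00.
Bob ∩ Sven: 07:00–10:45, 15:30–15:45.
Bob ∩ Sven ∩ Sofia: 08:15–08:45, 09:30–10:45.
Restricted to 08:00–15:00: 08:15–08:45, 09:30–10:45.
Total common minutes: 30 + 75 = 105.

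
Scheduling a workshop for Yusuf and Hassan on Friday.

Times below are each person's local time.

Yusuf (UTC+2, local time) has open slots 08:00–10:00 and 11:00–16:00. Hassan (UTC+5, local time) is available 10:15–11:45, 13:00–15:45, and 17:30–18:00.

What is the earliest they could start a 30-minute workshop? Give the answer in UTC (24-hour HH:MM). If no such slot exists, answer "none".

Yusuf → UTC: 06:00–08:00, 09:00–14:00.
Hassan → UTC: 05:15–06:45, 08:00–10:45, 12:30–13:00.
Yusuf ∩ Hassan: 06:00–06:45, 09:00–10:45, 12:30–13:00.
Windows ≥ 30 min: 06:00–06:45, 09:00–10:45, 12:30–13:00.
Earliest such window starts at 06:00.

06:00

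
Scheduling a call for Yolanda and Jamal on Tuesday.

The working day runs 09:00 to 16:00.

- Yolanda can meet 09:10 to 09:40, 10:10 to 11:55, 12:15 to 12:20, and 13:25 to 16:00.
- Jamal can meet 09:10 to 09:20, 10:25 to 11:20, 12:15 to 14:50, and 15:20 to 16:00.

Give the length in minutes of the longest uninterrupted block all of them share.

Yolanda ∩ Jamal: 09:10–09:20, 10:25–11:20, 12:15–12:20, 13:25–14:50, 15:20–16:00.
Common window lengths: 10, 55, 5, 85, 40 min; longest is 85.

85 minutes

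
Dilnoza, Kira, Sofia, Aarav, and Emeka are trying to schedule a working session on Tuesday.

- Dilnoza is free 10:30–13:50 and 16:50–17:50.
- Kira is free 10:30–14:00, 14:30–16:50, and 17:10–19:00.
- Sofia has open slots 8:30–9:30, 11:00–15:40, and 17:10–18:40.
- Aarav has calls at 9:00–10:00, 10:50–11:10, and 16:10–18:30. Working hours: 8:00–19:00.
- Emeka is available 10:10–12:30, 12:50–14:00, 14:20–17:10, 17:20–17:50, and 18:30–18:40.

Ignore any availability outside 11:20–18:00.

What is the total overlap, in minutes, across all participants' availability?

Aarav free within 08:00–19:00: 08:00–09:00, 10:00–10:50, 11:10–16:10, 18:30–19:00.
Dilnoza ∩ Kira: 10:30–13:50, 17:10–17:50.
Dilnoza ∩ Kira ∩ Sofia: 11:00–13:50, 17:10–17:50.
Dilnoza ∩ Kira ∩ Sofia ∩ Aarav: 11:10–13:50.
Dilnoza ∩ Kira ∩ Sofia ∩ Aarav ∩ Emeka: 11:10–12:30, 12:50–13:50.
Restricted to 11:20–18:00: 11:20–12:30, 12:50–13:50.
Total common minutes: 70 + 60 = 130.

130 minutes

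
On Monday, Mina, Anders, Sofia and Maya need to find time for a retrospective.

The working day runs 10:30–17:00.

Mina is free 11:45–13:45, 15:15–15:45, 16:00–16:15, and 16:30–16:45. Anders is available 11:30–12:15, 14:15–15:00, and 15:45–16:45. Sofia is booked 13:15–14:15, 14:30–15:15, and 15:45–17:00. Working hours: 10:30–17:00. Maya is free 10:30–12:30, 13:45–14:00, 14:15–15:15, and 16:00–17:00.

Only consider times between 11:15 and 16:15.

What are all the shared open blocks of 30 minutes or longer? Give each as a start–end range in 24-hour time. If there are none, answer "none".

11:45–12:15

Sofia free within 10:30–17:00: 10:30–13:15, 14:15–14:30, 15:15–15:45.
Mina ∩ Anders: 11:45–12:15, 16:00–16:15, 16:30–16:45.
Mina ∩ Anders ∩ Sofia: 11:45–12:15.
Mina ∩ Anders ∩ Sofia ∩ Maya: 11:45–12:15.
Restricted to 11:15–16:15: 11:45–12:15.
Windows ≥ 30 min: 11:45–12:15.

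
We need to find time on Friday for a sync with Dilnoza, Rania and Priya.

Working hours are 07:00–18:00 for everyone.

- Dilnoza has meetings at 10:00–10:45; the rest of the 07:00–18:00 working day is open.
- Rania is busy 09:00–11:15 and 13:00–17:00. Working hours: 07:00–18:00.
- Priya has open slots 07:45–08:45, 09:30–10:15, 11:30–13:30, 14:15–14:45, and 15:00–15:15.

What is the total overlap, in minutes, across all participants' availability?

Dilnoza free within 07:00–18:00: 07:00–10:00, 10:45–18:00.
Rania free within 07:00–18:00: 07:00–09:00, 11:15–13:00, 17:00–18:00.
Dilnoza ∩ Rania: 07:00–09:00, 11:15–13:00, 17:00–18:00.
Dilnoza ∩ Rania ∩ Priya: 07:45–08:45, 11:30–13:00.
Total common minutes: 60 + 90 = 150.

150 minutes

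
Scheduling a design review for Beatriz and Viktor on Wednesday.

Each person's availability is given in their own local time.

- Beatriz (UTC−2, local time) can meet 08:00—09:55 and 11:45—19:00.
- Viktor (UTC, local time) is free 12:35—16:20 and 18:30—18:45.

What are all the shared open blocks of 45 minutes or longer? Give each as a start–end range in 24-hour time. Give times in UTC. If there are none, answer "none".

13:45–16:20

Beatriz → UTC: 10:00–11:55, 13:45–21:00.
Viktor → UTC: 12:35–16:20, 18:30–18:45.
Beatriz ∩ Viktor: 13:45–16:20, 18:30–18:45.
Windows ≥ 45 min: 13:45–16:20.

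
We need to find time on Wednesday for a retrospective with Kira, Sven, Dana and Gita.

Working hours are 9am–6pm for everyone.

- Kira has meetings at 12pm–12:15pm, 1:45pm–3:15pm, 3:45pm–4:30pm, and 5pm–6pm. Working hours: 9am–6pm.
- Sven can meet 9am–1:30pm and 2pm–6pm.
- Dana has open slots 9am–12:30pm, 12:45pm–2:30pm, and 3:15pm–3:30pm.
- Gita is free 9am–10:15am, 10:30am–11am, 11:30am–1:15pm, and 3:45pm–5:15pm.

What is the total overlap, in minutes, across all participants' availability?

180 minutes

Kira free within 09:00–18:00: 09:00–12:00, 12:15–13:45, 15:15–15:45, 16:30–17:00.
Kira ∩ Sven: 09:00–12:00, 12:15–13:30, 15:15–15:45, 16:30–17:00.
Kira ∩ Sven ∩ Dana: 09:00–12:00, 12:15–12:30, 12:45–13:30, 15:15–15:30.
Kira ∩ Sven ∩ Dana ∩ Gita: 09:00–10:15, 10:30–11:00, 11:30–12:00, 12:15–12:30, 12:45–13:15.
Total common minutes: 75 + 30 + 30 + 15 + 30 = 180.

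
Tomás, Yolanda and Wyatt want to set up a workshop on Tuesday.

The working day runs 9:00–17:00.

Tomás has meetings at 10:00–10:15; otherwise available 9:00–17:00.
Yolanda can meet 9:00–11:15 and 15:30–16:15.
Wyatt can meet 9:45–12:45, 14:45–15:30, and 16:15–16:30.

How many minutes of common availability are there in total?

Tomás free within 09:00–17:00: 09:00–10:00, 10:15–17:00.
Tomás ∩ Yolanda: 09:00–10:00, 10:15–11:15, 15:30–16:15.
Tomás ∩ Yolanda ∩ Wyatt: 09:45–10:00, 10:15–11:15.
Total common minutes: 15 + 60 = 75.

75 minutes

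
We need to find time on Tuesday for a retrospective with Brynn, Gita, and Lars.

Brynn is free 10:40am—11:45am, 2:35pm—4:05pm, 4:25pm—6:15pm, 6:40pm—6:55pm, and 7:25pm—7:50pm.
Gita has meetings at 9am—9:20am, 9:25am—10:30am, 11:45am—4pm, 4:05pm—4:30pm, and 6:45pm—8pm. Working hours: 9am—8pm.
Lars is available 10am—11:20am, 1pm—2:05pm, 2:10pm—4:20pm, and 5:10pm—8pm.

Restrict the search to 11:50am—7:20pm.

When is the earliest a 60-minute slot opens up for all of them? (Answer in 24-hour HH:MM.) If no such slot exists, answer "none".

17:10

Gita free within 09:00–20:00: 09:20–09:25, 10:30–11:45, 16:00–16:05, 16:30–18:45.
Brynn ∩ Gita: 10:40–11:45, 16:00–16:05, 16:30–18:15, 18:40–18:45.
Brynn ∩ Gita ∩ Lars: 10:40–11:20, 16:00–16:05, 17:10–18:15, 18:40–18:45.
Restricted to 11:50–19:20: 16:00–16:05, 17:10–18:15, 18:40–18:45.
Windows ≥ 60 min: 17:10–18:15.
Earliest such window starts at 17:10.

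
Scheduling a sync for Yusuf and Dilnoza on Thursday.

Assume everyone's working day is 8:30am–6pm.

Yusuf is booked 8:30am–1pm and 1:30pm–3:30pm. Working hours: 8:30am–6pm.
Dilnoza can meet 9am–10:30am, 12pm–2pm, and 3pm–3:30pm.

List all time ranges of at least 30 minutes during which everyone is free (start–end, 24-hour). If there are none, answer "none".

Yusuf free within 08:30–18:00: 13:00–13:30, 15:30–18:00.
Yusuf ∩ Dilnoza: 13:00–13:30.
Windows ≥ 30 min: 13:00–13:30.

13:00–13:30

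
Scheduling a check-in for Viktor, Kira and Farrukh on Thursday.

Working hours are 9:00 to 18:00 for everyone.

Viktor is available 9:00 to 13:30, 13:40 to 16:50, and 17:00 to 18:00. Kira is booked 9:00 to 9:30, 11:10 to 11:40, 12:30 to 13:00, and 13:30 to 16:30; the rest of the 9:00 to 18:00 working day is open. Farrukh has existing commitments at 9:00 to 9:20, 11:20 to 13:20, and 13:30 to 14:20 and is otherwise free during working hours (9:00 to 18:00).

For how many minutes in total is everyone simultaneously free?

Kira free within 09:00–18:00: 09:30–11:10, 11:40–12:30, 13:00–13:30, 16:30–18:00.
Farrukh free within 09:00–18:00: 09:20–11:20, 13:20–13:30, 14:20–18:00.
Viktor ∩ Kira: 09:30–11:10, 11:40–12:30, 13:00–13:30, 16:30–16:50, 17:00–18:00.
Viktor ∩ Kira ∩ Farrukh: 09:30–11:10, 13:20–13:30, 16:30–16:50, 17:00–18:00.
Total common minutes: 100 + 10 + 20 + 60 = 190.

190 minutes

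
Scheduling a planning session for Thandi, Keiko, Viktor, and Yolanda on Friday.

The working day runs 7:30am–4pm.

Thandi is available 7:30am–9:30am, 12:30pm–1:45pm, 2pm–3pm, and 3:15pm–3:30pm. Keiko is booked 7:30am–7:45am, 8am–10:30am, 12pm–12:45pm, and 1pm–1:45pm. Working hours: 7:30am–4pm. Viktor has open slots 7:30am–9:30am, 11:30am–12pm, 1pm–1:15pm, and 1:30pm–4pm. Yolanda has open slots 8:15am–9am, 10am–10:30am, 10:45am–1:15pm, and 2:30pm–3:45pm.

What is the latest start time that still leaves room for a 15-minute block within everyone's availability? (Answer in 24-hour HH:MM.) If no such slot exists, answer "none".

15:15

Keiko free within 07:30–16:00: 07:45–08:00, 10:30–12:00, 12:45–13:00, 13:45–16:00.
Thandi ∩ Keiko: 07:45–08:00, 12:45–13:00, 14:00–15:00, 15:15–15:30.
Thandi ∩ Keiko ∩ Viktor: 07:45–08:00, 14:00–15:00, 15:15–15:30.
Thandi ∩ Keiko ∩ Viktor ∩ Yolanda: 14:30–15:00, 15:15–15:30.
Windows ≥ 15 min: 14:30–15:00, 15:15–15:30.
Latest start in the last window 15:15–15:30 is 15:30 − 15 min = 15:15.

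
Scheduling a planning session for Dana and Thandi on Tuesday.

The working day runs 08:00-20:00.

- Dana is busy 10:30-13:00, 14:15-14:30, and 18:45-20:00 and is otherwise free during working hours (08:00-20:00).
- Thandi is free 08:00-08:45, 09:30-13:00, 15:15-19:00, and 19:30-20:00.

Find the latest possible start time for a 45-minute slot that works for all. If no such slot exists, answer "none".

Dana free within 08:00–20:00: 08:00–10:30, 13:00–14:15, 14:30–18:45.
Dana ∩ Thandi: 08:00–08:45, 09:30–10:30, 15:15–18:45.
Windows ≥ 45 min: 08:00–08:45, 09:30–10:30, 15:15–18:45.
Latest start in the last window 15:15–18:45 is 18:45 − 45 min = 18:00.

18:00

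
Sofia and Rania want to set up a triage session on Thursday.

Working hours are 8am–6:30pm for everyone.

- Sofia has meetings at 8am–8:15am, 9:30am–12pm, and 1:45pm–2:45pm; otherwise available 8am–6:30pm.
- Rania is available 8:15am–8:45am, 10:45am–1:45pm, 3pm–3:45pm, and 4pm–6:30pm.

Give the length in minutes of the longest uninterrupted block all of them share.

Sofia free within 08:00–18:30: 08:15–09:30, 12:00–13:45, 14:45–18:30.
Sofia ∩ Rania: 08:15–08:45, 12:00–13:45, 15:00–15:45, 16:00–18:30.
Common window lengths: 30, 105, 45, 150 min; longest is 150.

150 minutes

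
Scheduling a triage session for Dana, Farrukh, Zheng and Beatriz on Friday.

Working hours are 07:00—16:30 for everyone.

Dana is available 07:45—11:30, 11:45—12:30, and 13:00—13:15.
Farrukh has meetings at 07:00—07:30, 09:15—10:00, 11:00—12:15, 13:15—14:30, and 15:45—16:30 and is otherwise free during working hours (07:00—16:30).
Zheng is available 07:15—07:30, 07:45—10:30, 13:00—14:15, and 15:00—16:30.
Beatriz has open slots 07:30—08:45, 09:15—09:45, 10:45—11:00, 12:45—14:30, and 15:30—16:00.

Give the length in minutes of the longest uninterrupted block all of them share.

60 minutes

Farrukh free within 07:00–16:30: 07:30–09:15, 10:00–11:00, 12:15–13:15, 14:30–15:45.
Dana ∩ Farrukh: 07:45–09:15, 10:00–11:00, 12:15–12:30, 13:00–13:15.
Dana ∩ Farrukh ∩ Zheng: 07:45–09:15, 10:00–10:30, 13:00–13:15.
Dana ∩ Farrukh ∩ Zheng ∩ Beatriz: 07:45–08:45, 13:00–13:15.
Common window lengths: 60, 15 min; longest is 60.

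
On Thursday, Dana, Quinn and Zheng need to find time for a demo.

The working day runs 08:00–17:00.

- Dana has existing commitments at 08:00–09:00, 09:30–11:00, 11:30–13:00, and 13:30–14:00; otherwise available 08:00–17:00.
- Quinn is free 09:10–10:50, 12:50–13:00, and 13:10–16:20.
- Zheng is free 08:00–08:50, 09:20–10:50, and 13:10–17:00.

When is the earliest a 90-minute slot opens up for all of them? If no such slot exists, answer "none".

Dana free within 08:00–17:00: 09:00–09:30, 11:00–11:30, 13:00–13:30, 14:00–17:00.
Dana ∩ Quinn: 09:10–09:30, 13:10–13:30, 14:00–16:20.
Dana ∩ Quinn ∩ Zheng: 09:20–09:30, 13:10–13:30, 14:00–16:20.
Windows ≥ 90 min: 14:00–16:20.
Earliest such window starts at 14:00.

14:00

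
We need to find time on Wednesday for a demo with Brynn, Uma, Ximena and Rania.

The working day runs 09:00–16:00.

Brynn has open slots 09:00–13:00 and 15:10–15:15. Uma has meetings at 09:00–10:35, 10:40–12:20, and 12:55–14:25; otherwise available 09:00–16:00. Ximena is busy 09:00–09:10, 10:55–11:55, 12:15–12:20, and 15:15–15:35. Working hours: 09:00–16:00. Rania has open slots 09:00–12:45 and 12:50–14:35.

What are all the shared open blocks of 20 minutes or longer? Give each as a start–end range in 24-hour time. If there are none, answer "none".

Uma free within 09:00–16:00: 10:35–10:40, 12:20–12:55, 14:25–16:00.
Ximena free within 09:00–16:00: 09:10–10:55, 11:55–12:15, 12:20–15:15, 15:35–16:00.
Brynn ∩ Uma: 10:35–10:40, 12:20–12:55, 15:10–15:15.
Brynn ∩ Uma ∩ Ximena: 10:35–10:40, 12:20–12:55, 15:10–15:15.
Brynn ∩ Uma ∩ Ximena ∩ Rania: 10:35–10:40, 12:20–12:45, 12:50–12:55.
Windows ≥ 20 min: 12:20–12:45.

12:20–12:45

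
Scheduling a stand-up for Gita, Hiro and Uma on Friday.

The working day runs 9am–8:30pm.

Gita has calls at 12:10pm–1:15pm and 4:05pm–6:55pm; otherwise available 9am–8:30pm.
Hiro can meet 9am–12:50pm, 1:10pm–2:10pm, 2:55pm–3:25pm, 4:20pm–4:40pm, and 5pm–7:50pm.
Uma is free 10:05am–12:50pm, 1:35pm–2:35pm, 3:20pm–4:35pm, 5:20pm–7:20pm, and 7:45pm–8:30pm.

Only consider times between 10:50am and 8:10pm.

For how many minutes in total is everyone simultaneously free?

Gita free within 09:00–20:30: 09:00–12:10, 13:15–16:05, 18:55–20:30.
Gita ∩ Hiro: 09:00–12:10, 13:15–14:10, 14:55–15:25, 18:55–19:50.
Gita ∩ Hiro ∩ Uma: 10:05–12:10, 13:35–14:10, 15:20–15:25, 18:55–19:20, 19:45–19:50.
Restricted to 10:50–20:10: 10:50–12:10, 13:35–14:10, 15:20–15:25, 18:55–19:20, 19:45–19:50.
Total common minutes: 80 + 35 + 5 + 25 + 5 = 150.

150 minutes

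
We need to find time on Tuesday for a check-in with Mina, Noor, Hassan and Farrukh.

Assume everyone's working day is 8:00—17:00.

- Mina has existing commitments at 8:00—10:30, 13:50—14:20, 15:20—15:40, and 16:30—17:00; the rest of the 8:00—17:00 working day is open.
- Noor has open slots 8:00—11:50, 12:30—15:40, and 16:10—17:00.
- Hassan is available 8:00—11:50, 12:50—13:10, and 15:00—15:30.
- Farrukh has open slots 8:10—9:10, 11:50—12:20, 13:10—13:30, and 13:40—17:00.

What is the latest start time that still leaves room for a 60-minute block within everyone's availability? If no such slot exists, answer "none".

Mina free within 08:00–17:00: 10:30–13:50, 14:20–15:20, 15:40–16:30.
Mina ∩ Noor: 10:30–11:50, 12:30–13:50, 14:20–15:20, 16:10–16:30.
Mina ∩ Noor ∩ Hassan: 10:30–11:50, 12:50–13:10, 15:00–15:20.
Mina ∩ Noor ∩ Hassan ∩ Farrukh: 15:00–15:20.
Windows ≥ 60 min: (none).

none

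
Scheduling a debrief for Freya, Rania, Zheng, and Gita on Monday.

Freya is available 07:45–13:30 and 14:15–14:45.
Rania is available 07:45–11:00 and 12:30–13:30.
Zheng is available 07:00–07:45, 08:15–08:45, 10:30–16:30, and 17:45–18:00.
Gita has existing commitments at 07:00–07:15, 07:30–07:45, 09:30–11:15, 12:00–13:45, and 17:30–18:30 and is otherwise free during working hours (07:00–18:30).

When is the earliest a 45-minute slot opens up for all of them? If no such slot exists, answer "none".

none

Gita free within 07:00–18:30: 07:15–07:30, 07:45–09:30, 11:15–12:00, 13:45–17:30.
Freya ∩ Rania: 07:45–11:00, 12:30–13:30.
Freya ∩ Rania ∩ Zheng: 08:15–08:45, 10:30–11:00, 12:30–13:30.
Freya ∩ Rania ∩ Zheng ∩ Gita: 08:15–08:45.
Windows ≥ 45 min: (none).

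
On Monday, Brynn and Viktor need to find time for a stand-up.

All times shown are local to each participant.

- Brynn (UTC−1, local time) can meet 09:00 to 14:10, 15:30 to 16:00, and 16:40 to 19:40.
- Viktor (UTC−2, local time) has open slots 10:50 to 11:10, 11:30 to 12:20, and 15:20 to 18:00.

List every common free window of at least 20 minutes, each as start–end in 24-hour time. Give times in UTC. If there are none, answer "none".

12:50–13:10, 13:30–14:20, 17:40–20:00

Brynn → UTC: 10:00–15:10, 16:30–17:00, 17:40–20:40.
Viktor → UTC: 12:50–13:10, 13:30–14:20, 17:20–20:00.
Brynn ∩ Viktor: 12:50–13:10, 13:30–14:20, 17:40–20:00.
Windows ≥ 20 min: 12:50–13:10, 13:30–14:20, 17:40–20:00.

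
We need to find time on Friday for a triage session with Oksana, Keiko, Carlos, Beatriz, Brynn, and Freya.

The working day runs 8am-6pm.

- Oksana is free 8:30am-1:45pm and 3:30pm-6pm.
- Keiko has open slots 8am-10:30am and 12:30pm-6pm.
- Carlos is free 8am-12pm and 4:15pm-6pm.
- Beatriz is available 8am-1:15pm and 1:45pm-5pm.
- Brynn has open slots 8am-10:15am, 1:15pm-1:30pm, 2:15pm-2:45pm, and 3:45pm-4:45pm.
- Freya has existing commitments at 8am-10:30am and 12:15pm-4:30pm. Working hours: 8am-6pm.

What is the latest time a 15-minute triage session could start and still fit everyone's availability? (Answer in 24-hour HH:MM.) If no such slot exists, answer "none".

16:30

Freya free within 08:00–18:00: 10:30–12:15, 16:30–18:00.
Oksana ∩ Keiko: 08:30–10:30, 12:30–13:45, 15:30–18:00.
Oksana ∩ Keiko ∩ Carlos: 08:30–10:30, 16:15–18:00.
Oksana ∩ Keiko ∩ Carlos ∩ Beatriz: 08:30–10:30, 16:15–17:00.
Oksana ∩ Keiko ∩ Carlos ∩ Beatriz ∩ Brynn: 08:30–10:15, 16:15–16:45.
Oksana ∩ Keiko ∩ Carlos ∩ Beatriz ∩ Brynn ∩ Freya: 16:30–16:45.
Windows ≥ 15 min: 16:30–16:45.
Latest start in the last window 16:30–16:45 is 16:45 − 15 min = 16:30.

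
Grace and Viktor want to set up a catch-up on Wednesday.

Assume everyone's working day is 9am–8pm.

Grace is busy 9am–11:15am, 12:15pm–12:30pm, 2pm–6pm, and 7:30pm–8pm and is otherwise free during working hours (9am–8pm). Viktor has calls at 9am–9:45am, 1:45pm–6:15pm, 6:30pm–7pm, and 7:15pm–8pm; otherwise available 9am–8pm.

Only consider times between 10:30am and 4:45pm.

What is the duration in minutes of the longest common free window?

75 minutes

Grace free within 09:00–20:00: 11:15–12:15, 12:30–14:00, 18:00–19:30.
Viktor free within 09:00–20:00: 09:45–13:45, 18:15–18:30, 19:00–19:15.
Grace ∩ Viktor: 11:15–12:15, 12:30–13:45, 18:15–18:30, 19:00–19:15.
Restricted to 10:30–16:45: 11:15–12:15, 12:30–13:45.
Common window lengths: 60, 75 min; longest is 75.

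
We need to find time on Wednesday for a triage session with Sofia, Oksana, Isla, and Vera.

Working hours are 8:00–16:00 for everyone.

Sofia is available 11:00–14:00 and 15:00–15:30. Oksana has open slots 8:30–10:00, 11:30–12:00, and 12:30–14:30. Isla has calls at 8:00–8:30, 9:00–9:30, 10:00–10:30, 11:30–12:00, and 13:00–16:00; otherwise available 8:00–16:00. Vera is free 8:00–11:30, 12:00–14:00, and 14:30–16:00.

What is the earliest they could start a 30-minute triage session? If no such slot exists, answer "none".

12:30

Isla free within 08:00–16:00: 08:30–09:00, 09:30–10:00, 10:30–11:30, 12:00–13:00.
Sofia ∩ Oksana: 11:30–12:00, 12:30–14:00.
Sofia ∩ Oksana ∩ Isla: 12:30–13:00.
Sofia ∩ Oksana ∩ Isla ∩ Vera: 12:30–13:00.
Windows ≥ 30 min: 12:30–13:00.
Earliest such window starts at 12:30.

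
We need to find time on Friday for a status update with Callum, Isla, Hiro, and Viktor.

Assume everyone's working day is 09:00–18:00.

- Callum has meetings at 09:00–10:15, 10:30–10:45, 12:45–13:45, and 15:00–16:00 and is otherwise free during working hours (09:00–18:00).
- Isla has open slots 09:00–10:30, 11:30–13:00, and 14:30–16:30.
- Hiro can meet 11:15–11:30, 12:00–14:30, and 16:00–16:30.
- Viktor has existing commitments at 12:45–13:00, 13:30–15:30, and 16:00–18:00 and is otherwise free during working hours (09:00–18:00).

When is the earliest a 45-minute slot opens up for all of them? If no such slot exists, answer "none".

Callum free within 09:00–18:00: 10:15–10:30, 10:45–12:45, 13:45–15:00, 16:00–18:00.
Viktor free within 09:00–18:00: 09:00–12:45, 13:00–13:30, 15:30–16:00.
Callum ∩ Isla: 10:15–10:30, 11:30–12:45, 14:30–15:00, 16:00–16:30.
Callum ∩ Isla ∩ Hiro: 12:00–12:45, 16:00–16:30.
Callum ∩ Isla ∩ Hiro ∩ Viktor: 12:00–12:45.
Windows ≥ 45 min: 12:00–12:45.
Earliest such window starts at 12:00.

12:00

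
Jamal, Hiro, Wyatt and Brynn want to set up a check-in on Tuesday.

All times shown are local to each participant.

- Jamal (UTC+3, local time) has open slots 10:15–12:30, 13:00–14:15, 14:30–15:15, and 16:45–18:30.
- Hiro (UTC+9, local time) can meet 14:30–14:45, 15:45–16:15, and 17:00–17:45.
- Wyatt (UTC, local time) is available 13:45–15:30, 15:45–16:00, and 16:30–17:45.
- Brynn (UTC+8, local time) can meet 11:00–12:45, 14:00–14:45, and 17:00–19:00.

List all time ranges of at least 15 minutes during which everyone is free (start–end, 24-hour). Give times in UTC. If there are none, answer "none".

Jamal → UTC: 07:15–09:30, 10:00–11:15, 11:30–12:15, 13:45–15:30.
Hiro → UTC: 05:30–05:45, 06:45–07:15, 08:00–08:45.
Wyatt → UTC: 13:45–15:30, 15:45–16:00, 16:30–17:45.
Brynn → UTC: 03:00–04:45, 06:00–06:45, 09:00–11:00.
Jamal ∩ Hiro: 08:00–08:45.
Jamal ∩ Hiro ∩ Wyatt: (none).
Jamal ∩ Hiro ∩ Wyatt ∩ Brynn: (none).
Windows ≥ 15 min: (none).

none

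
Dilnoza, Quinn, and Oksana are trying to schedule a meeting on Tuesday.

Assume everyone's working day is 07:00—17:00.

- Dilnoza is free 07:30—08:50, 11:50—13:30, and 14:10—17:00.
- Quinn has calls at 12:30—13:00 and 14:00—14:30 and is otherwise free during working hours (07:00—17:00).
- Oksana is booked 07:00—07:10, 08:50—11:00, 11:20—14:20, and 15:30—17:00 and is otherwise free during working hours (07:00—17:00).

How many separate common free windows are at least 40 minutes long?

Quinn free within 07:00–17:00: 07:00–12:30, 13:00–14:00, 14:30–17:00.
Oksana free within 07:00–17:00: 07:10–08:50, 11:00–11:20, 14:20–15:30.
Dilnoza ∩ Quinn: 07:30–08:50, 11:50–12:30, 13:00–13:30, 14:30–17:00.
Dilnoza ∩ Quinn ∩ Oksana: 07:30–08:50, 14:30–15:30.
Windows ≥ 40 min: 07:30–08:50, 14:30–15:30.
That's 2 windows.

2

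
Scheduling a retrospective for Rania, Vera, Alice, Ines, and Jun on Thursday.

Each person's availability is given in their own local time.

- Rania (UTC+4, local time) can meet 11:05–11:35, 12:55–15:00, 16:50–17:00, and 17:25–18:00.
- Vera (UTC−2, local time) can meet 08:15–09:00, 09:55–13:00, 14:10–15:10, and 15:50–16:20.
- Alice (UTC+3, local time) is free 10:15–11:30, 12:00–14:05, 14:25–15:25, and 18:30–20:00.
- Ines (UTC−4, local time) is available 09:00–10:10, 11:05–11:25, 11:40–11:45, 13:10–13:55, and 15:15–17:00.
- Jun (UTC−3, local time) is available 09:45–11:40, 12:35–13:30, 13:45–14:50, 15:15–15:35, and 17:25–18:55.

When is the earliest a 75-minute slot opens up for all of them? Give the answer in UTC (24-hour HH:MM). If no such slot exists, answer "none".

Rania → UTC: 07:05–07:35, 08:55–11:00, 12:50–13:00, 13:25–14:00.
Vera → UTC: 10:15–11:00, 11:55–15:00, 16:10–17:10, 17:50–18:20.
Alice → UTC: 07:15–08:30, 09:00–11:05, 11:25–12:25, 15:30–17:00.
Ines → UTC: 13:00–14:10, 15:05–15:25, 15:40–15:45, 17:10–17:55, 19:15–21:00.
Jun → UTC: 12:45–14:40, 15:35–16:30, 16:45–17:50, 18:15–18:35, 20:25–21:55.
Rania ∩ Vera: 10:15–11:00, 12:50–13:00, 13:25–14:00.
Rania ∩ Vera ∩ Alice: 10:15–11:00.
Rania ∩ Vera ∩ Alice ∩ Ines: (none).
Rania ∩ Vera ∩ Alice ∩ Ines ∩ Jun: (none).
Windows ≥ 75 min: (none).

none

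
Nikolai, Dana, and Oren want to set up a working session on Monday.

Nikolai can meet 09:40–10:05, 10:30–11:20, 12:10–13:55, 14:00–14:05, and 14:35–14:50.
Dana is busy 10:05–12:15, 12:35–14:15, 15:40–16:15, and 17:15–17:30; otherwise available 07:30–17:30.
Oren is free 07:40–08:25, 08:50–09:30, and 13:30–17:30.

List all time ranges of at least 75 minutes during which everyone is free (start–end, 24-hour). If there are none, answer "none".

none

Dana free within 07:30–17:30: 07:30–10:05, 12:15–12:35, 14:15–15:40, 16:15–17:15.
Nikolai ∩ Dana: 09:40–10:05, 12:15–12:35, 14:35–14:50.
Nikolai ∩ Dana ∩ Oren: 14:35–14:50.
Windows ≥ 75 min: (none).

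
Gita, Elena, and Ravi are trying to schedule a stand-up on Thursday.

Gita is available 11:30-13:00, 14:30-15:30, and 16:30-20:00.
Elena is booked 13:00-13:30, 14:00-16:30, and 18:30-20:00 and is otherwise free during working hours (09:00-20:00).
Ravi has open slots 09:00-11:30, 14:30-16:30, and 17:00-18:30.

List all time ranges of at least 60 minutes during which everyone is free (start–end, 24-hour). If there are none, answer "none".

Elena free within 09:00–20:00: 09:00–13:00, 13:30–14:00, 16:30–18:30.
Gita ∩ Elena: 11:30–13:00, 16:30–18:30.
Gita ∩ Elena ∩ Ravi: 17:00–18:30.
Windows ≥ 60 min: 17:00–18:30.

17:00–18:30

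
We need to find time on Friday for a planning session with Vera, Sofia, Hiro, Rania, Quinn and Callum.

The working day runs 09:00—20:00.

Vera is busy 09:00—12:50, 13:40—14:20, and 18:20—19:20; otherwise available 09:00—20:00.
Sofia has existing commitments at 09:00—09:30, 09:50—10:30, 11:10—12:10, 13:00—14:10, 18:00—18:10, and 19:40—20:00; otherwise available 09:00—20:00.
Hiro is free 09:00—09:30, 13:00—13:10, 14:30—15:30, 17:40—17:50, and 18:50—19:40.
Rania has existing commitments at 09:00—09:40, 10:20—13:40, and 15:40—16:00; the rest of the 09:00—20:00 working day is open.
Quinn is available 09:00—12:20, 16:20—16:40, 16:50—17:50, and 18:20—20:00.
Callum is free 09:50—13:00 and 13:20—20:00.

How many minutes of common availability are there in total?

Vera free within 09:00–20:00: 12:50–13:40, 14:20–18:20, 19:20–20:00.
Sofia free within 09:00–20:00: 09:30–09:50, 10:30–11:10, 12:10–13:00, 14:10–18:00, 18:10–19:40.
Rania free within 09:00–20:00: 09:40–10:20, 13:40–15:40, 16:00–20:00.
Vera ∩ Sofia: 12:50–13:00, 14:20–18:00, 18:10–18:20, 19:20–19:40.
Vera ∩ Sofia ∩ Hiro: 14:30–15:30, 17:40–17:50, 19:20–19:40.
Vera ∩ Sofia ∩ Hiro ∩ Rania: 14:30–15:30, 17:40–17:50, 19:20–19:40.
Vera ∩ Sofia ∩ Hiro ∩ Rania ∩ Quinn: 17:40–17:50, 19:20–19:40.
Vera ∩ Sofia ∩ Hiro ∩ Rania ∩ Quinn ∩ Callum: 17:40–17:50, 19:20–19:40.
Total common minutes: 10 + 20 = 30.

30 minutes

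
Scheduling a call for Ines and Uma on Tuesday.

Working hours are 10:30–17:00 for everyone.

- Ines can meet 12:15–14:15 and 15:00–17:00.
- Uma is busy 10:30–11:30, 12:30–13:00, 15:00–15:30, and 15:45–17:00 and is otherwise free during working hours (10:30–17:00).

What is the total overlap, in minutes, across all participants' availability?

105 minutes

Uma free within 10:30–17:00: 11:30–12:30, 13:00–15:00, 15:30–15:45.
Ines ∩ Uma: 12:15–12:30, 13:00–14:15, 15:30–15:45.
Total common minutes: 15 + 75 + 15 = 105.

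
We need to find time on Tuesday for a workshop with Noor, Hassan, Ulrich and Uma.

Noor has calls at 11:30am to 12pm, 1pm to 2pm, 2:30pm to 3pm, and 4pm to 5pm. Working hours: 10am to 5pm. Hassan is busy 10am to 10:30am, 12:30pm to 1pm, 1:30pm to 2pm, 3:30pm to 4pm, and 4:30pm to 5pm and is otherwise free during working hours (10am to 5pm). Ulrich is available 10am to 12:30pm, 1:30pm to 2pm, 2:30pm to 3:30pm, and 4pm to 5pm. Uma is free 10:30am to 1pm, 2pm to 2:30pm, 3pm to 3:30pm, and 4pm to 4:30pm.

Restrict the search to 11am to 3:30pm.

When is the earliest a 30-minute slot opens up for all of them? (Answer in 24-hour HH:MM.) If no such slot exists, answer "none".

11:00

Noor free within 10:00–17:00: 10:00–11:30, 12:00–13:00, 14:00–14:30, 15:00–16:00.
Hassan free within 10:00–17:00: 10:30–12:30, 13:00–13:30, 14:00–15:30, 16:00–16:30.
Noor ∩ Hassan: 10:30–11:30, 12:00–12:30, 14:00–14:30, 15:00–15:30.
Noor ∩ Hassan ∩ Ulrich: 10:30–11:30, 12:00–12:30, 15:00–15:30.
Noor ∩ Hassan ∩ Ulrich ∩ Uma: 10:30–11:30, 12:00–12:30, 15:00–15:30.
Restricted to 11:00–15:30: 11:00–11:30, 12:00–12:30, 15:00–15:30.
Windows ≥ 30 min: 11:00–11:30, 12:00–12:30, 15:00–15:30.
Earliest such window starts at 11:00.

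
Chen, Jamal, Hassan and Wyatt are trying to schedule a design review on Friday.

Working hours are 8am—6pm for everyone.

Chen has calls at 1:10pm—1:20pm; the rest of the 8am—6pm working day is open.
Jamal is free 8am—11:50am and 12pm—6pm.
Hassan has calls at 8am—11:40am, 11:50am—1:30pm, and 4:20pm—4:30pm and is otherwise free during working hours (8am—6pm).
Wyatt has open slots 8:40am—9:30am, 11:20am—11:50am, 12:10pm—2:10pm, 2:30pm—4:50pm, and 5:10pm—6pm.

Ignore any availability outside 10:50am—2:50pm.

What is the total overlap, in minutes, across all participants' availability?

Chen free within 08:00–18:00: 08:00–13:10, 13:20–18:00.
Hassan free within 08:00–18:00: 11:40–11:50, 13:30–16:20, 16:30–18:00.
Chen ∩ Jamal: 08:00–11:50, 12:00–13:10, 13:20–18:00.
Chen ∩ Jamal ∩ Hassan: 11:40–11:50, 13:30–16:20, 16:30–18:00.
Chen ∩ Jamal ∩ Hassan ∩ Wyatt: 11:40–11:50, 13:30–14:10, 14:30–16:20, 16:30–16:50, 17:10–18:00.
Restricted to 10:50–14:50: 11:40–11:50, 13:30–14:10, 14:30–14:50.
Total common minutes: 10 + 40 + 20 = 70.

70 minutes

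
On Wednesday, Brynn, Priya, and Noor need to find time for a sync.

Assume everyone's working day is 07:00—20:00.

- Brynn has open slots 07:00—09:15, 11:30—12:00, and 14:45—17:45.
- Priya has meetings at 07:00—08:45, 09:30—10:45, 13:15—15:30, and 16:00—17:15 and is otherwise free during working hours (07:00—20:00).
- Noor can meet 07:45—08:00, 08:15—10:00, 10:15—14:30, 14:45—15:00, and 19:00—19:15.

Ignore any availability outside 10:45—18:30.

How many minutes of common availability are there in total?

30 minutes

Priya free within 07:00–20:00: 08:45–09:30, 10:45–13:15, 15:30–16:00, 17:15–20:00.
Brynn ∩ Priya: 08:45–09:15, 11:30–12:00, 15:30–16:00, 17:15–17:45.
Brynn ∩ Priya ∩ Noor: 08:45–09:15, 11:30–12:00.
Restricted to 10:45–18:30: 11:30–12:00.
Total common minutes: 30.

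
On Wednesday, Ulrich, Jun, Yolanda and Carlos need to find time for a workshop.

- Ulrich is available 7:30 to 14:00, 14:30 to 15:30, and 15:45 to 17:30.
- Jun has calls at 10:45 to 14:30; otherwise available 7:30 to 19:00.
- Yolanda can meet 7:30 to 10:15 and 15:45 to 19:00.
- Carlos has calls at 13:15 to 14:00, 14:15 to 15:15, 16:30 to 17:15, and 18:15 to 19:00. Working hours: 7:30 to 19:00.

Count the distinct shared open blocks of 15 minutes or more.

Jun free within 07:30–19:00: 07:30–10:45, 14:30–19:00.
Carlos free within 07:30–19:00: 07:30–13:15, 14:00–14:15, 15:15–16:30, 17:15–18:15.
Ulrich ∩ Jun: 07:30–10:45, 14:30–15:30, 15:45–17:30.
Ulrich ∩ Jun ∩ Yolanda: 07:30–10:15, 15:45–17:30.
Ulrich ∩ Jun ∩ Yolanda ∩ Carlos: 07:30–10:15, 15:45–16:30, 17:15–17:30.
Windows ≥ 15 min: 07:30–10:15, 15:45–16:30, 17:15–17:30.
That's 3 windows.

3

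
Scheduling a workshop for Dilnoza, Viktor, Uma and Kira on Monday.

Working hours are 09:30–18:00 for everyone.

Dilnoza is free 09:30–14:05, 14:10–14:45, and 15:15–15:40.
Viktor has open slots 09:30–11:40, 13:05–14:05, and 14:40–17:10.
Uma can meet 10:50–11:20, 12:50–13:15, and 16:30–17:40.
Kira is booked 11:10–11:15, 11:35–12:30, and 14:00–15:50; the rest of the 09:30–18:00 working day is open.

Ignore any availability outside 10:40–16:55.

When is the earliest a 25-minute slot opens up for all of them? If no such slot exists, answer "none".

none

Kira free within 09:30–18:00: 09:30–11:10, 11:15–11:35, 12:30–14:00, 15:50–18:00.
Dilnoza ∩ Viktor: 09:30–11:40, 13:05–14:05, 14:40–14:45, 15:15–15:40.
Dilnoza ∩ Viktor ∩ Uma: 10:50–11:20, 13:05–13:15.
Dilnoza ∩ Viktor ∩ Uma ∩ Kira: 10:50–11:10, 11:15–11:20, 13:05–13:15.
Restricted to 10:40–16:55: 10:50–11:10, 11:15–11:20, 13:05–13:15.
Windows ≥ 25 min: (none).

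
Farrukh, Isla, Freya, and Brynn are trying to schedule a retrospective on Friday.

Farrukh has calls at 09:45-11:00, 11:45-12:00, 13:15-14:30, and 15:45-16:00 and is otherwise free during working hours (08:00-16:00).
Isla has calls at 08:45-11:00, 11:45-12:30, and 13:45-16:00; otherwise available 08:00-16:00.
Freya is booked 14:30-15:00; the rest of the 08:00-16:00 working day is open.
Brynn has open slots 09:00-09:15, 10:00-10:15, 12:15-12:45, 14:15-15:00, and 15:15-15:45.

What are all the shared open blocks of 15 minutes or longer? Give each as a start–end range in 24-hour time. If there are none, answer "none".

Farrukh free within 08:00–16:00: 08:00–09:45, 11:00–11:45, 12:00–13:15, 14:30–15:45.
Isla free within 08:00–16:00: 08:00–08:45, 11:00–11:45, 12:30–13:45.
Freya free within 08:00–16:00: 08:00–14:30, 15:00–16:00.
Farrukh ∩ Isla: 08:00–08:45, 11:00–11:45, 12:30–13:15.
Farrukh ∩ Isla ∩ Freya: 08:00–08:45, 11:00–11:45, 12:30–13:15.
Farrukh ∩ Isla ∩ Freya ∩ Brynn: 12:30–12:45.
Windows ≥ 15 min: 12:30–12:45.

12:30–12:45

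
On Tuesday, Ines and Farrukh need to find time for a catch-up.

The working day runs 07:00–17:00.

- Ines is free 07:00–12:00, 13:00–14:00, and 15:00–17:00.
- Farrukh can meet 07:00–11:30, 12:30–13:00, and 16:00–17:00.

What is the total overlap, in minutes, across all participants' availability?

330 minutes

Ines ∩ Farrukh: 07:00–11:30, 16:00–17:00.
Total common minutes: 270 + 60 = 330.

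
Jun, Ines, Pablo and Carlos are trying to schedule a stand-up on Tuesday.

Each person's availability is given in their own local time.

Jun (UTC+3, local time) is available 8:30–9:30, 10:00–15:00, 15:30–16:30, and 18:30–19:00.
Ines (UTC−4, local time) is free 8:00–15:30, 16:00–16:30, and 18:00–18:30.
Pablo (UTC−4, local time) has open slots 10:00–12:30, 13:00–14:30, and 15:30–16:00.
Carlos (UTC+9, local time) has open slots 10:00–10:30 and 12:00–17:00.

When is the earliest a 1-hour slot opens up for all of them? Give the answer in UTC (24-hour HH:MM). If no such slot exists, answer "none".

none

Jun → UTC: 05:30–06:30, 07:00–12:00, 12:30–13:30, 15:30–16:00.
Ines → UTC: 12:00–19:30, 20:00–20:30, 22:00–22:30.
Pablo → UTC: 14:00–16:30, 17:00–18:30, 19:30–20:00.
Carlos → UTC: 01:00–01:30, 03:00–08:00.
Jun ∩ Ines: 12:30–13:30, 15:30–16:00.
Jun ∩ Ines ∩ Pablo: 15:30–16:00.
Jun ∩ Ines ∩ Pablo ∩ Carlos: (none).
Windows ≥ 60 min: (none).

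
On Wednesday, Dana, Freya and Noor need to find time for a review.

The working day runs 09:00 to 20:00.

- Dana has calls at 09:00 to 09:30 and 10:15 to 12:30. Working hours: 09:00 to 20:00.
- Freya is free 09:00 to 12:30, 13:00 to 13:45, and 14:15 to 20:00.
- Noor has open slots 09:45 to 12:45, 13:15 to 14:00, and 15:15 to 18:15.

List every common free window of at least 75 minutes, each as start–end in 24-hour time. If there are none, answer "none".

15:15–18:15

Dana free within 09:00–20:00: 09:30–10:15, 12:30–20:00.
Dana ∩ Freya: 09:30–10:15, 13:00–13:45, 14:15–20:00.
Dana ∩ Freya ∩ Noor: 09:45–10:15, 13:15–13:45, 15:15–18:15.
Windows ≥ 75 min: 15:15–18:15.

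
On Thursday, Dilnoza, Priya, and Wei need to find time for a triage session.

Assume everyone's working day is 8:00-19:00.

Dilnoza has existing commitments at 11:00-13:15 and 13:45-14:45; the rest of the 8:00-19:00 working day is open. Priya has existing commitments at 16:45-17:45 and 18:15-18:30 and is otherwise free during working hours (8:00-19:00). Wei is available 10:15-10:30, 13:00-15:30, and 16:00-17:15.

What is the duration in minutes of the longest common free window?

45 minutes

Dilnoza free within 08:00–19:00: 08:00–11:00, 13:15–13:45, 14:45–19:00.
Priya free within 08:00–19:00: 08:00–16:45, 17:45–18:15, 18:30–19:00.
Dilnoza ∩ Priya: 08:00–11:00, 13:15–13:45, 14:45–16:45, 17:45–18:15, 18:30–19:00.
Dilnoza ∩ Priya ∩ Wei: 10:15–10:30, 13:15–13:45, 14:45–15:30, 16:00–16:45.
Common window lengths: 15, 30, 45, 45 min; longest is 45.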